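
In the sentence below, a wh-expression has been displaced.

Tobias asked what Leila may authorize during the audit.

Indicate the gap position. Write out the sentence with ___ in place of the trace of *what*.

In situ: Leila may authorize what during the audit.
'what' is the direct object of 'authorize'. The gap is right after 'authorize'.

Tobias asked what Leila may authorize ___ during the audit.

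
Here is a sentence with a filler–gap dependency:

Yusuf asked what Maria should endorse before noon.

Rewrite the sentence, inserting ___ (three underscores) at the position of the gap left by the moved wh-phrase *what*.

Yusuf asked what Maria should endorse ___ before noon.

Pre-movement form: Maria should endorse what before noon.
'what' functions as the direct object of 'endorse'. The gap is right after 'endorse'.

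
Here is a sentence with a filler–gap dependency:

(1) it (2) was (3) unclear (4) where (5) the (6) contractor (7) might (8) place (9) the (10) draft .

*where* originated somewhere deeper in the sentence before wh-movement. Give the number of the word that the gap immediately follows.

Pre-movement form: The contractor might place the draft where.
The filler 'where' is interpreted as the locative complement of 'place'. Wh-movement fronts it, leaving a gap right after 'draft':
It was unclear where the contractor might place the draft ___.
'draft' is word 10.

10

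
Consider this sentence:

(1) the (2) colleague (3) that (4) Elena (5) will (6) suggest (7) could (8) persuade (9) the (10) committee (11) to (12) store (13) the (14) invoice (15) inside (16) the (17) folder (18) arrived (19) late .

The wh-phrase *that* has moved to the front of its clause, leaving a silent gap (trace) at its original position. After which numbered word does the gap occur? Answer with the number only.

'that' is the subject of the clause embedded under 'suggest'. It moves to the left edge, and the trace sits right after 'suggest':
The colleague that Elena will suggest ___ could persuade the committee to store the invoice inside the folder arrived late.
'suggest' is word 6.

6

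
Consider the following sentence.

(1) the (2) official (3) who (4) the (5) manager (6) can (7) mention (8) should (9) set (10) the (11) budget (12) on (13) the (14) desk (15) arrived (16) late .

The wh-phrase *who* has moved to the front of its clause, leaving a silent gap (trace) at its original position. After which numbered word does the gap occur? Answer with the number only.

'who' functions as the subject of the clause embedded under 'mention'. It moves to the left edge, and the trace sits right after 'mention':
The official who the manager can mention ___ should set the budget on the desk arrived late.
'mention' is word 7.

7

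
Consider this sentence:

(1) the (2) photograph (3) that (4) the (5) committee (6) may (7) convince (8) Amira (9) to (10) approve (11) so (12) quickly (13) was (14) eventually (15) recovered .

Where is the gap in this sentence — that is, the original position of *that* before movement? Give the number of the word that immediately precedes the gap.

'that' functions as the direct object of 'approve'. Fronting leaves a gap immediately after 'approve':
The photograph that the committee may convince Amira to approve ___ so quickly was eventually recovered.
'approve' is word 10.

10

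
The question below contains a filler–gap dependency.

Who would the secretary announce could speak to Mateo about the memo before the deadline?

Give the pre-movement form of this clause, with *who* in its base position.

'who' functions as the subject of the clause embedded under 'announce'. Wh-movement fronts it, leaving a gap right after 'announce':
Who would the secretary announce ___ could speak to Mateo about the memo before the deadline?

The secretary would announce who could speak to Mateo about the memo before the deadline.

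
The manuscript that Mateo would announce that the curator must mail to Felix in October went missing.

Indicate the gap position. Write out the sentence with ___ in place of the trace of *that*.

The manuscript that Mateo would announce that the curator must mail ___ to Felix in October went missing.

The filler 'that' is interpreted as the direct object of 'mail'. The gap is right after 'mail'.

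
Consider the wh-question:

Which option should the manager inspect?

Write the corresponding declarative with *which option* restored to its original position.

'which option' is the direct object of 'inspect'. It moves to the left edge, and the trace sits right after 'inspect':
Which option should the manager inspect ___?

The manager should inspect which option.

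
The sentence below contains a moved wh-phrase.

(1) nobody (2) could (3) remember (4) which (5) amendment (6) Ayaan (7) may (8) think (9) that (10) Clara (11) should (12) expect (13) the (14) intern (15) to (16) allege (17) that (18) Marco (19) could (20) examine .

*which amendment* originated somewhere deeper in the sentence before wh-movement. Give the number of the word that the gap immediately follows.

In situ: Ayaan may think that Clara should expect the intern to allege that Marco could examine which amendment.
The filler 'which amendment' is interpreted as the direct object of 'examine'. Wh-movement fronts it, leaving a gap right after 'examine':
Nobody could remember which amendment Ayaan may think that Clara should expect the intern to allege that Marco could examine ___.
'examine' is word 20.

20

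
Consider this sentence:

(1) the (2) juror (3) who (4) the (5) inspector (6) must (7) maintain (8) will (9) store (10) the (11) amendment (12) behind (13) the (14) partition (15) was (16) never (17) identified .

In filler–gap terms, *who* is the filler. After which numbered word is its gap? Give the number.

7

'who' functions as the subject of the clause embedded under 'maintain'. Wh-movement fronts it, leaving a gap right after 'maintain':
The juror who the inspector must maintain ___ will store the amendment behind the partition was never identified.
'maintain' is word 7.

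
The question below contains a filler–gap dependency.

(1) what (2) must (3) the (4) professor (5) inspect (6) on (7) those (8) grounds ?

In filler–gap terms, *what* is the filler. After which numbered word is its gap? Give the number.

Before movement: The professor must inspect what on those grounds.
'what' functions as the direct object of 'inspect'. Fronting leaves a gap immediately after 'inspect':
What must the professor inspect ___ on those grounds?
'inspect' is word 5.

5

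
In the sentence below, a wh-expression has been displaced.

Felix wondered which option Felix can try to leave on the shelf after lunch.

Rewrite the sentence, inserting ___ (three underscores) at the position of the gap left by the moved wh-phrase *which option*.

Felix wondered which option Felix can try to leave ___ on the shelf after lunch.

Before movement: Felix can try to leave which option on the shelf after lunch.
The filler 'which option' is interpreted as the direct object of 'leave'. The gap is right after 'leave'.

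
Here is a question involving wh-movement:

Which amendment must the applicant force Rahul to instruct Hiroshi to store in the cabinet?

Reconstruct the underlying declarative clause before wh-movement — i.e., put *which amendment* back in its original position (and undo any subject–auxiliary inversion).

The applicant must force Rahul to instruct Hiroshi to store which amendment in the cabinet.

The filler 'which amendment' is interpreted as the direct object of 'store'. It moves to the left edge, and the trace sits right after 'store':
Which amendment must the applicant force Rahul to instruct Hiroshi to store ___ in the cabinet?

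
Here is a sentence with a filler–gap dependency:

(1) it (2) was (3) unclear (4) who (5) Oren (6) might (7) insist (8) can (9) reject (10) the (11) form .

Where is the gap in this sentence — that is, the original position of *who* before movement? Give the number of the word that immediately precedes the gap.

7

In situ: Oren might insist who can reject the form.
'who' functions as the subject of the clause embedded under 'insist'. Wh-movement fronts it, leaving a gap right after 'insist':
It was unclear who Oren might insist ___ can reject the form.
'insist' is word 7.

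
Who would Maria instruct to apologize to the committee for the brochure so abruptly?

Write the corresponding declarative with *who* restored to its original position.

The filler 'who' is interpreted as the direct object of 'instruct'. Wh-movement fronts it, leaving a gap right after 'instruct':
Who would Maria instruct ___ to apologize to the committee for the brochure so abruptly?

Maria would instruct who to apologize to the committee for the brochure so abruptly.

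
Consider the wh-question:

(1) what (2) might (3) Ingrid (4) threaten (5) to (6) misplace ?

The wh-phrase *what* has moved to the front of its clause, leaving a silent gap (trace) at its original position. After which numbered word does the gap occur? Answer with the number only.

Before movement: Ingrid might threaten to misplace what.
'what' functions as the direct object of 'misplace'. It moves to the left edge, and the trace sits right after 'misplace':
What might Ingrid threaten to misplace ___?
'misplace' is word 6.

6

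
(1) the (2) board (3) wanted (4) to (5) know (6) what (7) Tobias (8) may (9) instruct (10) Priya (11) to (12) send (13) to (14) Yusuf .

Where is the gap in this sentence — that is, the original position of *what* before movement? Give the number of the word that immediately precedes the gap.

12

Before movement: Tobias may instruct Priya to send what to Yusuf.
'what' functions as the direct object of 'send'. Wh-movement fronts it, leaving a gap right after 'send':
The board wanted to know what Tobias may instruct Priya to send ___ to Yusuf.
'send' is word 12.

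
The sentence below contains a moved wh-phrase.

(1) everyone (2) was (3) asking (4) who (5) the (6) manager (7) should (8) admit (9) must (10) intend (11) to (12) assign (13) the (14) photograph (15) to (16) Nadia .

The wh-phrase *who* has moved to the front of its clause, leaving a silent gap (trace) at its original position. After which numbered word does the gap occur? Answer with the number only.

8

Underlying clause: The manager should admit who must intend to assign the photograph to Nadia.
The filler 'who' is interpreted as the subject of the clause embedded under 'admit'. It moves to the left edge, and the trace sits right after 'admit':
Everyone was asking who the manager should admit ___ must intend to assign the photograph to Nadia.
'admit' is word 8.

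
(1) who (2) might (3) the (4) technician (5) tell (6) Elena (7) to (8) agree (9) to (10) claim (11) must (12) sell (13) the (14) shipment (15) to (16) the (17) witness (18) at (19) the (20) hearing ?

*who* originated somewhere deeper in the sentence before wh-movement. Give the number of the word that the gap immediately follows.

10

Pre-movement form: The technician might tell Elena to agree to claim who must sell the shipment to the witness at the hearing.
'who' functions as the subject of the clause embedded under 'claim'. Wh-movement fronts it, leaving a gap right after 'claim':
Who might the technician tell Elena to agree to claim ___ must sell the shipment to the witness at the hearing?
'claim' is word 10.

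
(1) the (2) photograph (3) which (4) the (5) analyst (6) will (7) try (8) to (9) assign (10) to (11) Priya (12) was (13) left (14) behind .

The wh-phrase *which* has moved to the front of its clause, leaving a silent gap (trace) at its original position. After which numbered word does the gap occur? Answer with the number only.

'which' is the direct object of 'assign'. Wh-movement fronts it, leaving a gap right after 'assign':
The photograph which the analyst will try to assign ___ to Priya was left behind.
'assign' is word 9.

9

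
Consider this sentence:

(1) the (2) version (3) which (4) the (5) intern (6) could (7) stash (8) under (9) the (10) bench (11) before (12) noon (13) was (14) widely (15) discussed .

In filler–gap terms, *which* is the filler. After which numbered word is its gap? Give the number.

'which' is the direct object of 'stash'. Wh-movement fronts it, leaving a gap right after 'stash':
The version which the intern could stash ___ under the bench before noon was widely discussed.
'stash' is word 7.

7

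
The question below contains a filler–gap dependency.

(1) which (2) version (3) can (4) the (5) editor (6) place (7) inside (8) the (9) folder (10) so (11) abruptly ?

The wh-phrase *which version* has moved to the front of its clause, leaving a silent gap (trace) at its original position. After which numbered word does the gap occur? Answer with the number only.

Underlying clause: The editor can place which version inside the folder so abruptly.
The filler 'which version' is interpreted as the direct object of 'place'. Wh-movement fronts it, leaving a gap right after 'place':
Which version can the editor place ___ inside the folder so abruptly?
'place' is word 6.

6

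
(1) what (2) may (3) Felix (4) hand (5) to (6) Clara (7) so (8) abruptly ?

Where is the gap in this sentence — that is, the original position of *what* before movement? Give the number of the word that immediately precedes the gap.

Before movement: Felix may hand what to Clara so abruptly.
'what' functions as the direct object of 'hand'. Wh-movement fronts it, leaving a gap right after 'hand':
What may Felix hand ___ to Clara so abruptly?
'hand' is word 4.

4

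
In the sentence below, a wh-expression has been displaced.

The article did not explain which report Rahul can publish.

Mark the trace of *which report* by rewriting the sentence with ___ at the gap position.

Underlying clause: Rahul can publish which report.
The filler 'which report' is interpreted as the direct object of 'publish'. The gap is right after 'publish'.

The article did not explain which report Rahul can publish ___.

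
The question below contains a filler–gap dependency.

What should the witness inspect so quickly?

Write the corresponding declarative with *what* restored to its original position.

'what' is the direct object of 'inspect'. Fronting leaves a gap immediately after 'inspect':
What should the witness inspect ___ so quickly?

The witness should inspect what so quickly.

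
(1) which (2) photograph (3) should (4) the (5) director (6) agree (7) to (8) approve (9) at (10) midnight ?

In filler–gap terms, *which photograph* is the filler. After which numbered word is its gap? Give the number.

Underlying clause: The director should agree to approve which photograph at midnight.
'which photograph' is the direct object of 'approve'. It moves to the left edge, and the trace sits right after 'approve':
Which photograph should the director agree to approve ___ at midnight?
'approve' is word 8.

8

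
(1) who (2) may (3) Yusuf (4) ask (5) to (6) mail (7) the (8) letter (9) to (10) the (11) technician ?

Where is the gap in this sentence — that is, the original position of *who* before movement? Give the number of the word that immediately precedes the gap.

4

Before movement: Yusuf may ask who to mail the letter to the technician.
The filler 'who' is interpreted as the direct object of 'ask'. It moves to the left edge, and the trace sits right after 'ask':
Who may Yusuf ask ___ to mail the letter to the technician?
'ask' is word 4.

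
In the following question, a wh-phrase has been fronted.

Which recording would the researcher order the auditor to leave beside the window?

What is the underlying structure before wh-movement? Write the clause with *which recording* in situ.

The researcher would order the auditor to leave which recording beside the window.

The filler 'which recording' is interpreted as the direct object of 'leave'. It moves to the left edge, and the trace sits right after 'leave':
Which recording would the researcher order the auditor to leave ___ beside the window?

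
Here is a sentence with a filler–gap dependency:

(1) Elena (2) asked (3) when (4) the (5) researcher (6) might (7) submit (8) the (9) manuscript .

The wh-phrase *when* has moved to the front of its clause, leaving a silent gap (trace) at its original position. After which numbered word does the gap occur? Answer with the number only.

Pre-movement form: The researcher might submit the manuscript when.
The filler 'when' is interpreted as the temporal adjunct. It moves to the left edge, and the trace sits right after 'manuscript':
Elena asked when the researcher might submit the manuscript ___.
'manuscript' is word 9.

9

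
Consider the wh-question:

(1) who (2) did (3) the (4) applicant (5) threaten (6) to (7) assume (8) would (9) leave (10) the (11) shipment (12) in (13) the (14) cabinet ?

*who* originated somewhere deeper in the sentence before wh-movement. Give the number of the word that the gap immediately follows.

7

Underlying clause: The applicant did threaten to assume who would leave the shipment in the cabinet.
'who' functions as the subject of the clause embedded under 'assume'. Fronting leaves a gap immediately after 'assume':
Who did the applicant threaten to assume ___ would leave the shipment in the cabinet?
'assume' is word 7.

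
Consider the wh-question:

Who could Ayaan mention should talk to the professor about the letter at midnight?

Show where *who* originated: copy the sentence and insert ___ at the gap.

Who could Ayaan mention ___ should talk to the professor about the letter at midnight?

In situ: Ayaan could mention who should talk to the professor about the letter at midnight.
'who' is the subject of the clause embedded under 'mention'. The gap is right after 'mention'.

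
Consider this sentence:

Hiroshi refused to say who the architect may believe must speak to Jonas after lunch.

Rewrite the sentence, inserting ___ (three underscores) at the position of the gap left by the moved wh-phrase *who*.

In situ: The architect may believe who must speak to Jonas after lunch.
The filler 'who' is interpreted as the subject of the clause embedded under 'believe'. The gap is right after 'believe'.

Hiroshi refused to say who the architect may believe ___ must speak to Jonas after lunch.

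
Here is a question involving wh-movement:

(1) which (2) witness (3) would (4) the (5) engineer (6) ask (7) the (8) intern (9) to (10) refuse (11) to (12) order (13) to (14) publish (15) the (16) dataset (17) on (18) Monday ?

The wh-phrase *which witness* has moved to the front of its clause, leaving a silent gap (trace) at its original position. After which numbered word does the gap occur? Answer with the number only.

12

Before movement: The engineer would ask the intern to refuse to order which witness to publish the dataset on Monday.
'which witness' is the direct object of 'order'. It moves to the left edge, and the trace sits right after 'order':
Which witness would the engineer ask the intern to refuse to order ___ to publish the dataset on Monday?
'order' is word 12.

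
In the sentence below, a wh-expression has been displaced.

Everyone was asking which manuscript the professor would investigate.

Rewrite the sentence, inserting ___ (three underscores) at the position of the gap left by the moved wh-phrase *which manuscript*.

Everyone was asking which manuscript the professor would investigate ___.

Underlying clause: The professor would investigate which manuscript.
'which manuscript' functions as the direct object of 'investigate'. The gap is right after 'investigate'.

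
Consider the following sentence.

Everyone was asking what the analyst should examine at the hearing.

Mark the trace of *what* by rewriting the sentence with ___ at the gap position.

In situ: The analyst should examine what at the hearing.
'what' functions as the direct object of 'examine'. The gap is right after 'examine'.

Everyone was asking what the analyst should examine ___ at the hearing.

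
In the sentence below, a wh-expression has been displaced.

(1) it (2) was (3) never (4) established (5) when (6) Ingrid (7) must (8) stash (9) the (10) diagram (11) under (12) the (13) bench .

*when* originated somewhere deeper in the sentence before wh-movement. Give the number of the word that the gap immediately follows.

13

Pre-movement form: Ingrid must stash the diagram under the bench when.
The filler 'when' is interpreted as the temporal adjunct. Wh-movement fronts it, leaving a gap right after 'bench':
It was never established when Ingrid must stash the diagram under the bench ___.
'bench' is word 13.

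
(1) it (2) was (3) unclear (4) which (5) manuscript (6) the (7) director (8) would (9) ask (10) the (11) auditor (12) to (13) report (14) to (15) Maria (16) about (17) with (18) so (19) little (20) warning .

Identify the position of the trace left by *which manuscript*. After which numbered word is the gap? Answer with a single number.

Before movement: The director would ask the auditor to report to Maria about which manuscript with so little warning.
The filler 'which manuscript' is interpreted as the object of the preposition 'about'. Fronting leaves a gap immediately after 'about':
It was unclear which manuscript the director would ask the auditor to report to Maria about ___ with so little warning.
'about' is word 16.

16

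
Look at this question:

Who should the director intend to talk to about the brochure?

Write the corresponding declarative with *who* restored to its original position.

'who' is the object of the preposition 'to'. It moves to the left edge, and the trace sits right after 'to':
Who should the director intend to talk to ___ about the brochure?

The director should intend to talk to who about the brochure.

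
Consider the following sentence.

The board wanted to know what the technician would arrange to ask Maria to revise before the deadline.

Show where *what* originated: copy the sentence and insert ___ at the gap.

The board wanted to know what the technician would arrange to ask Maria to revise ___ before the deadline.

Before movement: The technician would arrange to ask Maria to revise what before the deadline.
'what' is the direct object of 'revise'. The gap is right after 'revise'.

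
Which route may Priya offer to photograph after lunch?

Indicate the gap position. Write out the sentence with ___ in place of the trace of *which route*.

Which route may Priya offer to photograph ___ after lunch?

Before movement: Priya may offer to photograph which route after lunch.
The filler 'which route' is interpreted as the direct object of 'photograph'. The gap is right after 'photograph'.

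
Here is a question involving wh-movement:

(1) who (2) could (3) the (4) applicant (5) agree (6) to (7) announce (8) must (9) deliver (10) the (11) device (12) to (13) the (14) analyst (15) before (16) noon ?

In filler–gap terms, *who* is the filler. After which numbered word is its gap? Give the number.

In situ: The applicant could agree to announce who must deliver the device to the analyst before noon.
'who' functions as the subject of the clause embedded under 'announce'. Wh-movement fronts it, leaving a gap right after 'announce':
Who could the applicant agree to announce ___ must deliver the device to the analyst before noon?
'announce' is word 7.

7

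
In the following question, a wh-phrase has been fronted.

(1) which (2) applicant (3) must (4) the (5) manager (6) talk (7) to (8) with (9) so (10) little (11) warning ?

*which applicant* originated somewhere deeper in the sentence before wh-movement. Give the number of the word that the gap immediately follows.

7

Before movement: The manager must talk to which applicant with so little warning.
'which applicant' is the object of the preposition 'to'. Fronting leaves a gap immediately after 'to':
Which applicant must the manager talk to ___ with so little warning?
'to' is word 7.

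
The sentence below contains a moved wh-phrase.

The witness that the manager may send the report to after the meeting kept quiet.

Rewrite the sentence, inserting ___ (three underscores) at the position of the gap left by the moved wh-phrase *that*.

The witness that the manager may send the report to ___ after the meeting kept quiet.

'that' is the object of the preposition 'to' (recipient of 'send'). The gap is right after 'to'.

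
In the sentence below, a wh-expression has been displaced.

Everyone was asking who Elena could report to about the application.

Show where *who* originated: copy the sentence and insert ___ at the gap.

Before movement: Elena could report to who about the application.
'who' is the object of the preposition 'to'. The gap is right after 'to'.

Everyone was asking who Elena could report to ___ about the application.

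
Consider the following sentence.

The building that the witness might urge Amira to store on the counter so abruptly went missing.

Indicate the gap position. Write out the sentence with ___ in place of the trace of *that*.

'that' functions as the direct object of 'store'. The gap is right after 'store'.

The building that the witness might urge Amira to store ___ on the counter so abruptly went missing.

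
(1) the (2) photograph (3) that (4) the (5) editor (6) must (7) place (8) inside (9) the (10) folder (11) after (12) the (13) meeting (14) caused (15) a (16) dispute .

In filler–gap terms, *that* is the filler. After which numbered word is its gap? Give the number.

7

'that' functions as the direct object of 'place'. Fronting leaves a gap immediately after 'place':
The photograph that the editor must place ___ inside the folder after the meeting caused a dispute.
'place' is word 7.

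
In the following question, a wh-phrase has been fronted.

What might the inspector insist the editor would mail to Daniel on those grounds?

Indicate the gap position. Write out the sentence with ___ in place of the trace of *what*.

Before movement: The inspector might insist the editor would mail what to Daniel on those grounds.
'what' functions as the direct object of 'mail'. The gap is right after 'mail'.

What might the inspector insist the editor would mail ___ to Daniel on those grounds?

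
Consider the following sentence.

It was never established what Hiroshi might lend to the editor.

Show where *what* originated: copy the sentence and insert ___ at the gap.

It was never established what Hiroshi might lend ___ to the editor.

In situ: Hiroshi might lend what to the editor.
'what' functions as the direct object of 'lend'. The gap is right after 'lend'.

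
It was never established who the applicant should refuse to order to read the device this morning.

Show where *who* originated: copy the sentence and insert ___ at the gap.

In situ: The applicant should refuse to order who to read the device this morning.
'who' functions as the direct object of 'order'. The gap is right after 'order'.

It was never established who the applicant should refuse to order ___ to read the device this morning.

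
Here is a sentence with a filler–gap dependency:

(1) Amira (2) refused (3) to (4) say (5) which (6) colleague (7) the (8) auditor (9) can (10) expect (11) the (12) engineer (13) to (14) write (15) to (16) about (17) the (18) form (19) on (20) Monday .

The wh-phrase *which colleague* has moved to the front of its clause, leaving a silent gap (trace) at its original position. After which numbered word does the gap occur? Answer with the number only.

15

Before movement: The auditor can expect the engineer to write to which colleague about the form on Monday.
The filler 'which colleague' is interpreted as the object of the preposition 'to'. Fronting leaves a gap immediately after 'to':
Amira refused to say which colleague the auditor can expect the engineer to write to ___ about the form on Monday.
'to' is word 15.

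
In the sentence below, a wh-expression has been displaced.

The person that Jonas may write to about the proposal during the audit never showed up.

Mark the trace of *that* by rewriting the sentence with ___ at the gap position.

The person that Jonas may write to ___ about the proposal during the audit never showed up.

'that' is the object of the preposition 'to'. The gap is right after 'to'.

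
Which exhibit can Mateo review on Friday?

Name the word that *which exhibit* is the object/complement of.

Before movement: Mateo can review which exhibit on Friday.
'which exhibit' functions as the direct object of 'review'. Wh-movement fronts it, leaving a gap right after 'review':
Which exhibit can Mateo review ___ on Friday?

review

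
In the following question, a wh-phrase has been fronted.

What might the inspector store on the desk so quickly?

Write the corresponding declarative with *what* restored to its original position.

The filler 'what' is interpreted as the direct object of 'store'. It moves to the left edge, and the trace sits right after 'store':
What might the inspector store ___ on the desk so quickly?

The inspector might store what on the desk so quickly.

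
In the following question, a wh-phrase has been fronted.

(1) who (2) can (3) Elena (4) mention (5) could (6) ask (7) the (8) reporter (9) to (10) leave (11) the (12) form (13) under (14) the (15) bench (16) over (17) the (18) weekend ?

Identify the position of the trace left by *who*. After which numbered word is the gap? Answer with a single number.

4

Before movement: Elena can mention who could ask the reporter to leave the form under the bench over the weekend.
'who' is the subject of the clause embedded under 'mention'. Wh-movement fronts it, leaving a gap right after 'mention':
Who can Elena mention ___ could ask the reporter to leave the form under the bench over the weekend?
'mention' is word 4.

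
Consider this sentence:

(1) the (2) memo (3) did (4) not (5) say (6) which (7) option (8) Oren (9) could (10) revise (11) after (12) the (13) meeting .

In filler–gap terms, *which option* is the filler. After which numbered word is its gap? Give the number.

10

In situ: Oren could revise which option after the meeting.
The filler 'which option' is interpreted as the direct object of 'revise'. Fronting leaves a gap immediately after 'revise':
The memo did not say which option Oren could revise ___ after the meeting.
'revise' is word 10.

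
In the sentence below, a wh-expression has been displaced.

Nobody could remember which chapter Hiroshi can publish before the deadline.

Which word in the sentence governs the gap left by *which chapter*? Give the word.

publish

Pre-movement form: Hiroshi can publish which chapter before the deadline.
The filler 'which chapter' is interpreted as the direct object of 'publish'. Fronting leaves a gap immediately after 'publish':
Nobody could remember which chapter Hiroshi can publish ___ before the deadline.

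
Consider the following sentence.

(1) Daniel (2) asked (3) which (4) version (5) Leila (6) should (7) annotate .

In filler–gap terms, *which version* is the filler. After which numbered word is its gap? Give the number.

7

Pre-movement form: Leila should annotate which version.
'which version' functions as the direct object of 'annotate'. Wh-movement fronts it, leaving a gap right after 'annotate':
Daniel asked which version Leila should annotate ___.
'annotate' is word 7.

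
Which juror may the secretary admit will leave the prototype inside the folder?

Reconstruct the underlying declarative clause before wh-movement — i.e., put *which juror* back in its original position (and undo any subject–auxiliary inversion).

'which juror' is the subject of the clause embedded under 'admit'. Wh-movement fronts it, leaving a gap right after 'admit':
Which juror may the secretary admit ___ will leave the prototype inside the folder?

The secretary may admit which juror will leave the prototype inside the folder.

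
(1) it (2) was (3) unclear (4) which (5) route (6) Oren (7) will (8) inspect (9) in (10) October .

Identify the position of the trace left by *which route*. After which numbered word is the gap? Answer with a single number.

In situ: Oren will inspect which route in October.
'which route' is the direct object of 'inspect'. Fronting leaves a gap immediately after 'inspect':
It was unclear which route Oren will inspect ___ in October.
'inspect' is word 8.

8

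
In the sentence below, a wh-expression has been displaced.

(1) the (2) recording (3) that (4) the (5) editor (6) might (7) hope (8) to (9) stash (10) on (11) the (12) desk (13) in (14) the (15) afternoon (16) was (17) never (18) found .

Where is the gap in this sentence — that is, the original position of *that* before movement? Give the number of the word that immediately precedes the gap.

9

The filler 'that' is interpreted as the direct object of 'stash'. Fronting leaves a gap immediately after 'stash':
The recording that the editor might hope to stash ___ on the desk in the afternoon was never found.
'stash' is word 9.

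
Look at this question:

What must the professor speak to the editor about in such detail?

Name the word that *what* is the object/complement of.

Underlying clause: The professor must speak to the editor about what in such detail.
'what' functions as the object of the preposition 'about'. Wh-movement fronts it, leaving a gap right after 'about':
What must the professor speak to the editor about ___ in such detail?

about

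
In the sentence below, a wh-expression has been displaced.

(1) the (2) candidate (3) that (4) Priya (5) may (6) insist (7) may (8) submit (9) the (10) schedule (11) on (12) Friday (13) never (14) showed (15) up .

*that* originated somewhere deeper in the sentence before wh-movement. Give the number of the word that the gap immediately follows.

The filler 'that' is interpreted as the subject of the clause embedded under 'insist'. Fronting leaves a gap immediately after 'insist':
The candidate that Priya may insist ___ may submit the schedule on Friday never showed up.
'insist' is word 6.

6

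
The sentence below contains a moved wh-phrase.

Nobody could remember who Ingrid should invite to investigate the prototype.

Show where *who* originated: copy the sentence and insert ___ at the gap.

In situ: Ingrid should invite who to investigate the prototype.
'who' functions as the direct object of 'invite'. The gap is right after 'invite'.

Nobody could remember who Ingrid should invite ___ to investigate the prototype.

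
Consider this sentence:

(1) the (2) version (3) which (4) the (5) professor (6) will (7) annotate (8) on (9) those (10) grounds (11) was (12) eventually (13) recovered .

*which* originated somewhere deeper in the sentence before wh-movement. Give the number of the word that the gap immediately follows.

7

'which' is the direct object of 'annotate'. Wh-movement fronts it, leaving a gap right after 'annotate':
The version which the professor will annotate ___ on those grounds was eventually recovered.
'annotate' is word 7.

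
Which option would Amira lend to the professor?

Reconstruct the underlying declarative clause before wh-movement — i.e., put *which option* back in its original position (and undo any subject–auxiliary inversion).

'which option' is the direct object of 'lend'. Fronting leaves a gap immediately after 'lend':
Which option would Amira lend ___ to the professor?

Amira would lend which option to the professor.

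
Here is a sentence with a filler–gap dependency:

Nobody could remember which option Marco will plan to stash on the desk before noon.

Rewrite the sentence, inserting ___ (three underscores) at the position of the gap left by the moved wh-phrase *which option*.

Nobody could remember which option Marco will plan to stash ___ on the desk before noon.

Pre-movement form: Marco will plan to stash which option on the desk before noon.
The filler 'which option' is interpreted as the direct object of 'stash'. The gap is right after 'stash'.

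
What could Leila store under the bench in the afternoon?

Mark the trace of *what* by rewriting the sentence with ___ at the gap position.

Pre-movement form: Leila could store what under the bench in the afternoon.
The filler 'what' is interpreted as the direct object of 'store'. The gap is right after 'store'.

What could Leila store ___ under the bench in the afternoon?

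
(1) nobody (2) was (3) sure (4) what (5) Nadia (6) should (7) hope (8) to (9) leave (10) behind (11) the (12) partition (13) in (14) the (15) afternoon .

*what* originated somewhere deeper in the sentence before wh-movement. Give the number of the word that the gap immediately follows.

9

Underlying clause: Nadia should hope to leave what behind the partition in the afternoon.
'what' functions as the direct object of 'leave'. It moves to the left edge, and the trace sits right after 'leave':
Nobody was sure what Nadia should hope to leave ___ behind the partition in the afternoon.
'leave' is word 9.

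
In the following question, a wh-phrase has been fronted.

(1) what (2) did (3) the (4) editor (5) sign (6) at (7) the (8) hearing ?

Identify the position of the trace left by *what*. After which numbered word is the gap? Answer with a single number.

5

Pre-movement form: The editor did sign what at the hearing.
'what' is the direct object of 'sign'. It moves to the left edge, and the trace sits right after 'sign':
What did the editor sign ___ at the hearing?
'sign' is word 5.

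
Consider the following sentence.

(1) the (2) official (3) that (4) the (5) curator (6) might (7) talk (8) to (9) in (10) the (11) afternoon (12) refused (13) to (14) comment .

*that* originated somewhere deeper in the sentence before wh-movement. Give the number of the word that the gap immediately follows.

8

The filler 'that' is interpreted as the object of the preposition 'to'. It moves to the left edge, and the trace sits right after 'to':
The official that the curator might talk to ___ in the afternoon refused to comment.
'to' is word 8.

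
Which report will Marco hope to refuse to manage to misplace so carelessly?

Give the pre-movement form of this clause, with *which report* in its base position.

Marco will hope to refuse to manage to misplace which report so carelessly.

The filler 'which report' is interpreted as the direct object of 'misplace'. It moves to the left edge, and the trace sits right after 'misplace':
Which report will Marco hope to refuse to manage to misplace ___ so carelessly?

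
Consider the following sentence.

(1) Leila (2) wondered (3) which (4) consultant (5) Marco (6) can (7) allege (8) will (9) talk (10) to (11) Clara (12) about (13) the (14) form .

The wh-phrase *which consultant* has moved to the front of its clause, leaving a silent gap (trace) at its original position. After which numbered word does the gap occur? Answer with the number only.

In situ: Marco can allege which consultant will talk to Clara about the form.
'which consultant' is the subject of the clause embedded under 'allege'. Wh-movement fronts it, leaving a gap right after 'allege':
Leila wondered which consultant Marco can allege ___ will talk to Clara about the form.
'allege' is word 7.

7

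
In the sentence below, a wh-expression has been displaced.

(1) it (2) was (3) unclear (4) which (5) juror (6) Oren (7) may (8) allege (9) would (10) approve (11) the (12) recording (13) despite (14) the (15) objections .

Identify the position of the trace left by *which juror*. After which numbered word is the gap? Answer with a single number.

8

Before movement: Oren may allege which juror would approve the recording despite the objections.
'which juror' is the subject of the clause embedded under 'allege'. It moves to the left edge, and the trace sits right after 'allege':
It was unclear which juror Oren may allege ___ would approve the recording despite the objections.
'allege' is word 8.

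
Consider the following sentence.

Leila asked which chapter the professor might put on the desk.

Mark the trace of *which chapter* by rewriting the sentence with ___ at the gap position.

Leila asked which chapter the professor might put ___ on the desk.

Pre-movement form: The professor might put which chapter on the desk.
'which chapter' functions as the direct object of 'put'. The gap is right after 'put'.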